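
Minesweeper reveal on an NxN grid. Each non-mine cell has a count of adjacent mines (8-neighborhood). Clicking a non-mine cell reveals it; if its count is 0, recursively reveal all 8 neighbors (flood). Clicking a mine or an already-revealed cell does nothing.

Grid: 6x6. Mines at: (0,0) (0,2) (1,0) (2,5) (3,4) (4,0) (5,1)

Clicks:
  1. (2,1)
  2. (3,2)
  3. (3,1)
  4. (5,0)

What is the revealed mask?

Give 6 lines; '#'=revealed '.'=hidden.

Answer: ......
.###..
.###..
.###..
.###..
#.....

Derivation:
Click 1 (2,1) count=1: revealed 1 new [(2,1)] -> total=1
Click 2 (3,2) count=0: revealed 11 new [(1,1) (1,2) (1,3) (2,2) (2,3) (3,1) (3,2) (3,3) (4,1) (4,2) (4,3)] -> total=12
Click 3 (3,1) count=1: revealed 0 new [(none)] -> total=12
Click 4 (5,0) count=2: revealed 1 new [(5,0)] -> total=13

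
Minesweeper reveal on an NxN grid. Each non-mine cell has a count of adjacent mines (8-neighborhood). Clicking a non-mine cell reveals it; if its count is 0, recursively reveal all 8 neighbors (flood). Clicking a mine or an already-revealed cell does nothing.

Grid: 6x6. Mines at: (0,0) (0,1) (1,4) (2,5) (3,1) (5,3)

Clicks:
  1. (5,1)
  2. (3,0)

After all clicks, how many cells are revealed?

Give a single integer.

Answer: 7

Derivation:
Click 1 (5,1) count=0: revealed 6 new [(4,0) (4,1) (4,2) (5,0) (5,1) (5,2)] -> total=6
Click 2 (3,0) count=1: revealed 1 new [(3,0)] -> total=7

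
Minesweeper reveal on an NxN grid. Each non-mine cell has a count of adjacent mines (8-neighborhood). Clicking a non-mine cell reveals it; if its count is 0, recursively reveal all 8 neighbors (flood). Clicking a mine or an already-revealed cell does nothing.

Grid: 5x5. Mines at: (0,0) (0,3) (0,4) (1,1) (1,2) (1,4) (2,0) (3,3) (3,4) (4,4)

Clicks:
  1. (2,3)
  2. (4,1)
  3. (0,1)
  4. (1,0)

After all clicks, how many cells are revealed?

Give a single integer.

Answer: 9

Derivation:
Click 1 (2,3) count=4: revealed 1 new [(2,3)] -> total=1
Click 2 (4,1) count=0: revealed 6 new [(3,0) (3,1) (3,2) (4,0) (4,1) (4,2)] -> total=7
Click 3 (0,1) count=3: revealed 1 new [(0,1)] -> total=8
Click 4 (1,0) count=3: revealed 1 new [(1,0)] -> total=9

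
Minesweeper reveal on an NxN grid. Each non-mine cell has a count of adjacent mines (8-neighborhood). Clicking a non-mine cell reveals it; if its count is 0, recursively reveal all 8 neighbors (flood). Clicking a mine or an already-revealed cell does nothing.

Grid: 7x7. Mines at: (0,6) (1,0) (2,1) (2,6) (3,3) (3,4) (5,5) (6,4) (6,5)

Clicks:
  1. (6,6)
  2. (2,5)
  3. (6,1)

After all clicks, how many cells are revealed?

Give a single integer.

Click 1 (6,6) count=2: revealed 1 new [(6,6)] -> total=1
Click 2 (2,5) count=2: revealed 1 new [(2,5)] -> total=2
Click 3 (6,1) count=0: revealed 15 new [(3,0) (3,1) (3,2) (4,0) (4,1) (4,2) (4,3) (5,0) (5,1) (5,2) (5,3) (6,0) (6,1) (6,2) (6,3)] -> total=17

Answer: 17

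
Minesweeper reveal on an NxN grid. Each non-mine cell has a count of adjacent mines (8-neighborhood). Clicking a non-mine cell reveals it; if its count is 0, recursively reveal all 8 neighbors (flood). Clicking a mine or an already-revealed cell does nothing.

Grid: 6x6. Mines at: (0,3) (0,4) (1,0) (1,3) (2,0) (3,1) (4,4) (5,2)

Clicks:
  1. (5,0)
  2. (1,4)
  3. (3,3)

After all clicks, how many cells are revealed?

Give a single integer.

Answer: 6

Derivation:
Click 1 (5,0) count=0: revealed 4 new [(4,0) (4,1) (5,0) (5,1)] -> total=4
Click 2 (1,4) count=3: revealed 1 new [(1,4)] -> total=5
Click 3 (3,3) count=1: revealed 1 new [(3,3)] -> total=6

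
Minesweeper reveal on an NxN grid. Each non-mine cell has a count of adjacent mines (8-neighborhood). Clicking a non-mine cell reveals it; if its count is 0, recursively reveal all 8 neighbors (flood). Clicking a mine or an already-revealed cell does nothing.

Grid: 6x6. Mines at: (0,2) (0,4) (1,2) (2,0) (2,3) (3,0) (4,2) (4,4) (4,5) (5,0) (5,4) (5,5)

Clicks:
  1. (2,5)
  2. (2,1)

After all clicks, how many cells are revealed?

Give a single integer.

Answer: 7

Derivation:
Click 1 (2,5) count=0: revealed 6 new [(1,4) (1,5) (2,4) (2,5) (3,4) (3,5)] -> total=6
Click 2 (2,1) count=3: revealed 1 new [(2,1)] -> total=7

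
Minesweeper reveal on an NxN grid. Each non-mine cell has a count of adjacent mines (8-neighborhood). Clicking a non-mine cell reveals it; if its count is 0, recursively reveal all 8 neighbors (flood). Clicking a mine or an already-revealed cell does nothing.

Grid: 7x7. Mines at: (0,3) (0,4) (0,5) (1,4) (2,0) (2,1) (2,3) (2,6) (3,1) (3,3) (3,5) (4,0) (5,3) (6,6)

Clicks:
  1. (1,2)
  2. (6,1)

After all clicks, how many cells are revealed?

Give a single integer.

Click 1 (1,2) count=3: revealed 1 new [(1,2)] -> total=1
Click 2 (6,1) count=0: revealed 6 new [(5,0) (5,1) (5,2) (6,0) (6,1) (6,2)] -> total=7

Answer: 7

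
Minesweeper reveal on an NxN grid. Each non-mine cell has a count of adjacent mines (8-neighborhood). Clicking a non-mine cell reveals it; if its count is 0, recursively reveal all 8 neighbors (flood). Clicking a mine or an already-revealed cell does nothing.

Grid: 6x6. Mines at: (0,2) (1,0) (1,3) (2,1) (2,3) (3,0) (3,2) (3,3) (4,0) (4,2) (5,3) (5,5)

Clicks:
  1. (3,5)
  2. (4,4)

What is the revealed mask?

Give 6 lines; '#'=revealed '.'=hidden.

Click 1 (3,5) count=0: revealed 10 new [(0,4) (0,5) (1,4) (1,5) (2,4) (2,5) (3,4) (3,5) (4,4) (4,5)] -> total=10
Click 2 (4,4) count=3: revealed 0 new [(none)] -> total=10

Answer: ....##
....##
....##
....##
....##
......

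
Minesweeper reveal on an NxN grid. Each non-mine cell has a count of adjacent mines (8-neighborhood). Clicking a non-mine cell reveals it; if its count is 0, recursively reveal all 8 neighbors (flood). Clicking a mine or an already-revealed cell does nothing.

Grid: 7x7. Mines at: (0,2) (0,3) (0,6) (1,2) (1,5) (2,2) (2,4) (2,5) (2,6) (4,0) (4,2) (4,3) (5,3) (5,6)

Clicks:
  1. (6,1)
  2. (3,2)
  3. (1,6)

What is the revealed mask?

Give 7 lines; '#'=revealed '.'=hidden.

Answer: .......
......#
.......
..#....
.......
###....
###....

Derivation:
Click 1 (6,1) count=0: revealed 6 new [(5,0) (5,1) (5,2) (6,0) (6,1) (6,2)] -> total=6
Click 2 (3,2) count=3: revealed 1 new [(3,2)] -> total=7
Click 3 (1,6) count=4: revealed 1 new [(1,6)] -> total=8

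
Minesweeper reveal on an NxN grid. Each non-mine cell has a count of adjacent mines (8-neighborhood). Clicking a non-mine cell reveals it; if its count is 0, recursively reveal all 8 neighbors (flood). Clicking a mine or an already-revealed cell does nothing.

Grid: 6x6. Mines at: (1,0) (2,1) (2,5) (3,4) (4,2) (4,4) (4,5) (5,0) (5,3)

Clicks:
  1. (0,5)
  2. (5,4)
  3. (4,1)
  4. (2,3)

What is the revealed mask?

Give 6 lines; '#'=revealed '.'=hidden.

Answer: .#####
.#####
..###.
......
.#....
....#.

Derivation:
Click 1 (0,5) count=0: revealed 13 new [(0,1) (0,2) (0,3) (0,4) (0,5) (1,1) (1,2) (1,3) (1,4) (1,5) (2,2) (2,3) (2,4)] -> total=13
Click 2 (5,4) count=3: revealed 1 new [(5,4)] -> total=14
Click 3 (4,1) count=2: revealed 1 new [(4,1)] -> total=15
Click 4 (2,3) count=1: revealed 0 new [(none)] -> total=15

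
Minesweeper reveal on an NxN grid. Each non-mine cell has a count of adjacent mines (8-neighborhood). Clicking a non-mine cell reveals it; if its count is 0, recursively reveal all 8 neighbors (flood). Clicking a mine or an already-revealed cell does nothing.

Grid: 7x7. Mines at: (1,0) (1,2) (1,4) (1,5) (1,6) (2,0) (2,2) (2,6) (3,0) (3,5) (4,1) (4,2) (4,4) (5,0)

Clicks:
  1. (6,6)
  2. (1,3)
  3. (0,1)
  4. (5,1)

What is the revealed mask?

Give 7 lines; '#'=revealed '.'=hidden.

Answer: .#.....
...#...
.......
.......
.....##
.######
.######

Derivation:
Click 1 (6,6) count=0: revealed 14 new [(4,5) (4,6) (5,1) (5,2) (5,3) (5,4) (5,5) (5,6) (6,1) (6,2) (6,3) (6,4) (6,5) (6,6)] -> total=14
Click 2 (1,3) count=3: revealed 1 new [(1,3)] -> total=15
Click 3 (0,1) count=2: revealed 1 new [(0,1)] -> total=16
Click 4 (5,1) count=3: revealed 0 new [(none)] -> total=16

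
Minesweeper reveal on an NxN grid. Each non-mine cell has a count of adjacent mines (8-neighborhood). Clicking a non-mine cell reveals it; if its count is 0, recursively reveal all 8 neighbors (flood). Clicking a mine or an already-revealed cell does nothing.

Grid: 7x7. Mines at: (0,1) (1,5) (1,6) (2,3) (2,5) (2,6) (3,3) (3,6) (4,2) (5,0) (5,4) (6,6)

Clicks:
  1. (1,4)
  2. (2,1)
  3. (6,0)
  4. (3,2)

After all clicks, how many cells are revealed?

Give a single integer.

Click 1 (1,4) count=3: revealed 1 new [(1,4)] -> total=1
Click 2 (2,1) count=0: revealed 11 new [(1,0) (1,1) (1,2) (2,0) (2,1) (2,2) (3,0) (3,1) (3,2) (4,0) (4,1)] -> total=12
Click 3 (6,0) count=1: revealed 1 new [(6,0)] -> total=13
Click 4 (3,2) count=3: revealed 0 new [(none)] -> total=13

Answer: 13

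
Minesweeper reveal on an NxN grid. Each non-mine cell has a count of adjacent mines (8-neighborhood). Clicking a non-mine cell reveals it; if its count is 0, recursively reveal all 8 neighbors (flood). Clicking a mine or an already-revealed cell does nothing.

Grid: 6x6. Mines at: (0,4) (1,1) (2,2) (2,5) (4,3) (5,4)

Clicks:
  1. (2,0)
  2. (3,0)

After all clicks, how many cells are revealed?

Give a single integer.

Answer: 11

Derivation:
Click 1 (2,0) count=1: revealed 1 new [(2,0)] -> total=1
Click 2 (3,0) count=0: revealed 10 new [(2,1) (3,0) (3,1) (3,2) (4,0) (4,1) (4,2) (5,0) (5,1) (5,2)] -> total=11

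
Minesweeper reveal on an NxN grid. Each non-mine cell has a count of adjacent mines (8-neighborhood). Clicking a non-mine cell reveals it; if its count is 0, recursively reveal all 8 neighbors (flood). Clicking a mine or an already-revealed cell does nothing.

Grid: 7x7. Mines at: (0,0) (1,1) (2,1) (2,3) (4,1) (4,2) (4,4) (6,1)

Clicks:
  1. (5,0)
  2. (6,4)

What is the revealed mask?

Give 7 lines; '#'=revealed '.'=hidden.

Answer: ..#####
..#####
....###
....###
.....##
#.#####
..#####

Derivation:
Click 1 (5,0) count=2: revealed 1 new [(5,0)] -> total=1
Click 2 (6,4) count=0: revealed 28 new [(0,2) (0,3) (0,4) (0,5) (0,6) (1,2) (1,3) (1,4) (1,5) (1,6) (2,4) (2,5) (2,6) (3,4) (3,5) (3,6) (4,5) (4,6) (5,2) (5,3) (5,4) (5,5) (5,6) (6,2) (6,3) (6,4) (6,5) (6,6)] -> total=29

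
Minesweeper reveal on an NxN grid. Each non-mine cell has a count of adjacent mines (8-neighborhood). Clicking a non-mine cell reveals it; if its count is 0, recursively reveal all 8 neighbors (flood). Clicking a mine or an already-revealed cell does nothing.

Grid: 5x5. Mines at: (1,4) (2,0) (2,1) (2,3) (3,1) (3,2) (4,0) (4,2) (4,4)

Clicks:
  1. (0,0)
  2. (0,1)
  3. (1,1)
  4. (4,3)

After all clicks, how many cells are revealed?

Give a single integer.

Click 1 (0,0) count=0: revealed 8 new [(0,0) (0,1) (0,2) (0,3) (1,0) (1,1) (1,2) (1,3)] -> total=8
Click 2 (0,1) count=0: revealed 0 new [(none)] -> total=8
Click 3 (1,1) count=2: revealed 0 new [(none)] -> total=8
Click 4 (4,3) count=3: revealed 1 new [(4,3)] -> total=9

Answer: 9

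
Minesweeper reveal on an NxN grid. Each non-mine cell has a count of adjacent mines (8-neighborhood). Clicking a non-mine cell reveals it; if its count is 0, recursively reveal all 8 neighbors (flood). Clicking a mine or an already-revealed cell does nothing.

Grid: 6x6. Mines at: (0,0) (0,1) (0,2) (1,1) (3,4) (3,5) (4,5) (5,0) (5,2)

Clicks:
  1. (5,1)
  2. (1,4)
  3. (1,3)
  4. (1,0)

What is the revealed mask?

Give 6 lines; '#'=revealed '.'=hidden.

Click 1 (5,1) count=2: revealed 1 new [(5,1)] -> total=1
Click 2 (1,4) count=0: revealed 9 new [(0,3) (0,4) (0,5) (1,3) (1,4) (1,5) (2,3) (2,4) (2,5)] -> total=10
Click 3 (1,3) count=1: revealed 0 new [(none)] -> total=10
Click 4 (1,0) count=3: revealed 1 new [(1,0)] -> total=11

Answer: ...###
#..###
...###
......
......
.#....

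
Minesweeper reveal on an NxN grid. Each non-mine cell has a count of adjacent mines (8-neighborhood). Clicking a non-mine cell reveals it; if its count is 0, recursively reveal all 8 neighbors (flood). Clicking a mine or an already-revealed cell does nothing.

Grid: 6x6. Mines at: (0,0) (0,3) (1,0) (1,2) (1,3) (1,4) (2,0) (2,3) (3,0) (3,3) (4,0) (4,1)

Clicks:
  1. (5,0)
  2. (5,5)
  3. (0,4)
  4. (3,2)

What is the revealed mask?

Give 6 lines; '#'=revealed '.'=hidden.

Click 1 (5,0) count=2: revealed 1 new [(5,0)] -> total=1
Click 2 (5,5) count=0: revealed 12 new [(2,4) (2,5) (3,4) (3,5) (4,2) (4,3) (4,4) (4,5) (5,2) (5,3) (5,4) (5,5)] -> total=13
Click 3 (0,4) count=3: revealed 1 new [(0,4)] -> total=14
Click 4 (3,2) count=3: revealed 1 new [(3,2)] -> total=15

Answer: ....#.
......
....##
..#.##
..####
#.####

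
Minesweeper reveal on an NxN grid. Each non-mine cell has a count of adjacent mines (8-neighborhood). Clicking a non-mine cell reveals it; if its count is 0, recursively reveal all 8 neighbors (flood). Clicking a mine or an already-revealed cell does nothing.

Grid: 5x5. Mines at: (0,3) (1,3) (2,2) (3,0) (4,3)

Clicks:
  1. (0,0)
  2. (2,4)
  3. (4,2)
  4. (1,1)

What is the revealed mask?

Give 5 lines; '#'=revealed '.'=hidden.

Answer: ###..
###..
##..#
.....
..#..

Derivation:
Click 1 (0,0) count=0: revealed 8 new [(0,0) (0,1) (0,2) (1,0) (1,1) (1,2) (2,0) (2,1)] -> total=8
Click 2 (2,4) count=1: revealed 1 new [(2,4)] -> total=9
Click 3 (4,2) count=1: revealed 1 new [(4,2)] -> total=10
Click 4 (1,1) count=1: revealed 0 new [(none)] -> total=10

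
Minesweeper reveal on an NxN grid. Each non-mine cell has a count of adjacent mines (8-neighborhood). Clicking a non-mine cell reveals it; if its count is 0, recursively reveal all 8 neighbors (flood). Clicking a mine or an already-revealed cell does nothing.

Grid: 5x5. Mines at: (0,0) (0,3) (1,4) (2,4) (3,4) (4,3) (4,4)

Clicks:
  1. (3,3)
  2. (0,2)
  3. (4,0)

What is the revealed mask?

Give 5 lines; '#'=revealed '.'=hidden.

Click 1 (3,3) count=4: revealed 1 new [(3,3)] -> total=1
Click 2 (0,2) count=1: revealed 1 new [(0,2)] -> total=2
Click 3 (4,0) count=0: revealed 14 new [(1,0) (1,1) (1,2) (1,3) (2,0) (2,1) (2,2) (2,3) (3,0) (3,1) (3,2) (4,0) (4,1) (4,2)] -> total=16

Answer: ..#..
####.
####.
####.
###..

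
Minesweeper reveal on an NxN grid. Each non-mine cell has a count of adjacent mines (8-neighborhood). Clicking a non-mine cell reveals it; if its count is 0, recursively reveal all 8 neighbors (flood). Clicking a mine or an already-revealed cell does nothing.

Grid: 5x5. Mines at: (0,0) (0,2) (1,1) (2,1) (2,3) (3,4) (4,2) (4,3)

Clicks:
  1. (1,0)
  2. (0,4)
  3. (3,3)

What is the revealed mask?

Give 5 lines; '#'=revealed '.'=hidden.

Answer: ...##
#..##
.....
...#.
.....

Derivation:
Click 1 (1,0) count=3: revealed 1 new [(1,0)] -> total=1
Click 2 (0,4) count=0: revealed 4 new [(0,3) (0,4) (1,3) (1,4)] -> total=5
Click 3 (3,3) count=4: revealed 1 new [(3,3)] -> total=6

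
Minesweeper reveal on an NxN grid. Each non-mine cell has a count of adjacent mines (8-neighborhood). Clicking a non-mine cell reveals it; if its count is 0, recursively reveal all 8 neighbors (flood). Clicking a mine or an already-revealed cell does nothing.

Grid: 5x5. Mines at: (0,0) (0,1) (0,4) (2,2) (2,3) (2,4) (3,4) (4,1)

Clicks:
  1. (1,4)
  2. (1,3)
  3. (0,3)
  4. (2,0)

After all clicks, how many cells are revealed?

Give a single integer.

Answer: 9

Derivation:
Click 1 (1,4) count=3: revealed 1 new [(1,4)] -> total=1
Click 2 (1,3) count=4: revealed 1 new [(1,3)] -> total=2
Click 3 (0,3) count=1: revealed 1 new [(0,3)] -> total=3
Click 4 (2,0) count=0: revealed 6 new [(1,0) (1,1) (2,0) (2,1) (3,0) (3,1)] -> total=9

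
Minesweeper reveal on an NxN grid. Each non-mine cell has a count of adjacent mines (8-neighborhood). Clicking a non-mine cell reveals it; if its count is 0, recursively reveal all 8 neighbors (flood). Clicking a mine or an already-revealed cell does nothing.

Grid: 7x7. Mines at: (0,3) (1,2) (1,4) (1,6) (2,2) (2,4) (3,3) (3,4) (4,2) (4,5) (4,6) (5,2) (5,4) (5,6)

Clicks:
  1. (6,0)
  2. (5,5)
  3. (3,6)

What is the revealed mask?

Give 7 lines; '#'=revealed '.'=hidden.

Click 1 (6,0) count=0: revealed 14 new [(0,0) (0,1) (1,0) (1,1) (2,0) (2,1) (3,0) (3,1) (4,0) (4,1) (5,0) (5,1) (6,0) (6,1)] -> total=14
Click 2 (5,5) count=4: revealed 1 new [(5,5)] -> total=15
Click 3 (3,6) count=2: revealed 1 new [(3,6)] -> total=16

Answer: ##.....
##.....
##.....
##....#
##.....
##...#.
##.....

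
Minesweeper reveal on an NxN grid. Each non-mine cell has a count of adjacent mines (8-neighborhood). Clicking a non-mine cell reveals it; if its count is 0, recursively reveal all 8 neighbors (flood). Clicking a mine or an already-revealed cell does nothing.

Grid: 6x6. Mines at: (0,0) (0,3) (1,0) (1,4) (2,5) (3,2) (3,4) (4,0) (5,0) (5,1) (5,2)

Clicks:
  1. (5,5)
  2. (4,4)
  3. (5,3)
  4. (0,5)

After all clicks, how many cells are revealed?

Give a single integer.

Click 1 (5,5) count=0: revealed 6 new [(4,3) (4,4) (4,5) (5,3) (5,4) (5,5)] -> total=6
Click 2 (4,4) count=1: revealed 0 new [(none)] -> total=6
Click 3 (5,3) count=1: revealed 0 new [(none)] -> total=6
Click 4 (0,5) count=1: revealed 1 new [(0,5)] -> total=7

Answer: 7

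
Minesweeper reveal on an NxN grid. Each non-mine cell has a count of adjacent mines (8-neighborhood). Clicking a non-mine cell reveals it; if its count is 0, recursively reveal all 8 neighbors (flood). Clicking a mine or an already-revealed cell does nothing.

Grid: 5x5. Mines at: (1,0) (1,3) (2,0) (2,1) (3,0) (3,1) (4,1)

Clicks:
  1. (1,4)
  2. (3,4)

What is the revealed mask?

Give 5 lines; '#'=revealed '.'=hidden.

Answer: .....
....#
..###
..###
..###

Derivation:
Click 1 (1,4) count=1: revealed 1 new [(1,4)] -> total=1
Click 2 (3,4) count=0: revealed 9 new [(2,2) (2,3) (2,4) (3,2) (3,3) (3,4) (4,2) (4,3) (4,4)] -> total=10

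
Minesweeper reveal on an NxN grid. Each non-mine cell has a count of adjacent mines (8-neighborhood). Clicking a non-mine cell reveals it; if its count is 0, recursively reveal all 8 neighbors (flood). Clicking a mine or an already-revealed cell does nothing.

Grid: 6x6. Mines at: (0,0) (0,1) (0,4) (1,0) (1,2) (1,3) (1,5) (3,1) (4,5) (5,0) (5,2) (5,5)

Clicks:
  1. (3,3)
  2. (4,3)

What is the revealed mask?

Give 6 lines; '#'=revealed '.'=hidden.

Click 1 (3,3) count=0: revealed 9 new [(2,2) (2,3) (2,4) (3,2) (3,3) (3,4) (4,2) (4,3) (4,4)] -> total=9
Click 2 (4,3) count=1: revealed 0 new [(none)] -> total=9

Answer: ......
......
..###.
..###.
..###.
......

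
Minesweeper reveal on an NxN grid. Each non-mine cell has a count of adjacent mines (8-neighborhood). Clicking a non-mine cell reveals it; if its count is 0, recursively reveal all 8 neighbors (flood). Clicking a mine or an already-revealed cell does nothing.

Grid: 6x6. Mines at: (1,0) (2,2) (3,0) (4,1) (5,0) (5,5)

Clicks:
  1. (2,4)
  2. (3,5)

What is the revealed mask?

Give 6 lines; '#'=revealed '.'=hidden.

Click 1 (2,4) count=0: revealed 24 new [(0,1) (0,2) (0,3) (0,4) (0,5) (1,1) (1,2) (1,3) (1,4) (1,5) (2,3) (2,4) (2,5) (3,2) (3,3) (3,4) (3,5) (4,2) (4,3) (4,4) (4,5) (5,2) (5,3) (5,4)] -> total=24
Click 2 (3,5) count=0: revealed 0 new [(none)] -> total=24

Answer: .#####
.#####
...###
..####
..####
..###.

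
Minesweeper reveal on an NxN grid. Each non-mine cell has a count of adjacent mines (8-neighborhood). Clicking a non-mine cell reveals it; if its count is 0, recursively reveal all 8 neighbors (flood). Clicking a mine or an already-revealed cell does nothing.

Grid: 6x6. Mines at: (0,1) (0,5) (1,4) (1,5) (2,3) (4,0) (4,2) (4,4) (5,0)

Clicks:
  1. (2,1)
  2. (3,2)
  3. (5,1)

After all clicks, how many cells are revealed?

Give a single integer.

Answer: 10

Derivation:
Click 1 (2,1) count=0: revealed 9 new [(1,0) (1,1) (1,2) (2,0) (2,1) (2,2) (3,0) (3,1) (3,2)] -> total=9
Click 2 (3,2) count=2: revealed 0 new [(none)] -> total=9
Click 3 (5,1) count=3: revealed 1 new [(5,1)] -> total=10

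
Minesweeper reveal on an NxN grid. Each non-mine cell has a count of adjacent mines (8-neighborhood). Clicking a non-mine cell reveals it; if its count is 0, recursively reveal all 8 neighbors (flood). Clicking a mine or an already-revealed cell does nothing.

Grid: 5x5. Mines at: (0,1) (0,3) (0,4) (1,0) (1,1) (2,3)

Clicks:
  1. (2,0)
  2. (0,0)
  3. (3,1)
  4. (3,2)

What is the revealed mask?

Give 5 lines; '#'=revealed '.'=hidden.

Answer: #....
.....
###..
#####
#####

Derivation:
Click 1 (2,0) count=2: revealed 1 new [(2,0)] -> total=1
Click 2 (0,0) count=3: revealed 1 new [(0,0)] -> total=2
Click 3 (3,1) count=0: revealed 12 new [(2,1) (2,2) (3,0) (3,1) (3,2) (3,3) (3,4) (4,0) (4,1) (4,2) (4,3) (4,4)] -> total=14
Click 4 (3,2) count=1: revealed 0 new [(none)] -> total=14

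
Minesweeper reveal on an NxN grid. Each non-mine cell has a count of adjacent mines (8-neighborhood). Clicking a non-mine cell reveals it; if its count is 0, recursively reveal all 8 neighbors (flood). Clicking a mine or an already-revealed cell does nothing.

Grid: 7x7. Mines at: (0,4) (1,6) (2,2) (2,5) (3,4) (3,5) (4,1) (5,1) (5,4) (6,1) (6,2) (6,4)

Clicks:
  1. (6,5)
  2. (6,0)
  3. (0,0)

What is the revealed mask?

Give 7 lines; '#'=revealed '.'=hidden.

Answer: ####...
####...
##.....
##.....
.......
.......
#....#.

Derivation:
Click 1 (6,5) count=2: revealed 1 new [(6,5)] -> total=1
Click 2 (6,0) count=2: revealed 1 new [(6,0)] -> total=2
Click 3 (0,0) count=0: revealed 12 new [(0,0) (0,1) (0,2) (0,3) (1,0) (1,1) (1,2) (1,3) (2,0) (2,1) (3,0) (3,1)] -> total=14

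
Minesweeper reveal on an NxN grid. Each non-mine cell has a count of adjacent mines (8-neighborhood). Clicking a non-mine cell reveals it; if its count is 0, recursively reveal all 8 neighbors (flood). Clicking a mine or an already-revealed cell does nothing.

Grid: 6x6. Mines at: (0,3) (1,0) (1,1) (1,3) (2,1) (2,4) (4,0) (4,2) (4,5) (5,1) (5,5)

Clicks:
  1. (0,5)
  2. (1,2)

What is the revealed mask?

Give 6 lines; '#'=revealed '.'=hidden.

Click 1 (0,5) count=0: revealed 4 new [(0,4) (0,5) (1,4) (1,5)] -> total=4
Click 2 (1,2) count=4: revealed 1 new [(1,2)] -> total=5

Answer: ....##
..#.##
......
......
......
......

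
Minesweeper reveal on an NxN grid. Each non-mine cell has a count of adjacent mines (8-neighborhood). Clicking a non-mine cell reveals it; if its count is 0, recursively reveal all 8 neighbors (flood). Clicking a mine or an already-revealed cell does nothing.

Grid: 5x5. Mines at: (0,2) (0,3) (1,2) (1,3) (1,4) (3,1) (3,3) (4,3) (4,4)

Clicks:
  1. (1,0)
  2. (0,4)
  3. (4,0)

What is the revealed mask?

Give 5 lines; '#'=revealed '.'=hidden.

Answer: ##..#
##...
##...
.....
#....

Derivation:
Click 1 (1,0) count=0: revealed 6 new [(0,0) (0,1) (1,0) (1,1) (2,0) (2,1)] -> total=6
Click 2 (0,4) count=3: revealed 1 new [(0,4)] -> total=7
Click 3 (4,0) count=1: revealed 1 new [(4,0)] -> total=8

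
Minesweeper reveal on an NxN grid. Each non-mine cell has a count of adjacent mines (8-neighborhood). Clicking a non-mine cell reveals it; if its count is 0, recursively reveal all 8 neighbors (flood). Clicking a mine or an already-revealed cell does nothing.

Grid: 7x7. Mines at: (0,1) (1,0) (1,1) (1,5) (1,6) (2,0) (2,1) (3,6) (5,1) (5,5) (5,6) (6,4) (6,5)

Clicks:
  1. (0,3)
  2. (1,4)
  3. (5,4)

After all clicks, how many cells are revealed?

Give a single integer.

Click 1 (0,3) count=0: revealed 21 new [(0,2) (0,3) (0,4) (1,2) (1,3) (1,4) (2,2) (2,3) (2,4) (2,5) (3,2) (3,3) (3,4) (3,5) (4,2) (4,3) (4,4) (4,5) (5,2) (5,3) (5,4)] -> total=21
Click 2 (1,4) count=1: revealed 0 new [(none)] -> total=21
Click 3 (5,4) count=3: revealed 0 new [(none)] -> total=21

Answer: 21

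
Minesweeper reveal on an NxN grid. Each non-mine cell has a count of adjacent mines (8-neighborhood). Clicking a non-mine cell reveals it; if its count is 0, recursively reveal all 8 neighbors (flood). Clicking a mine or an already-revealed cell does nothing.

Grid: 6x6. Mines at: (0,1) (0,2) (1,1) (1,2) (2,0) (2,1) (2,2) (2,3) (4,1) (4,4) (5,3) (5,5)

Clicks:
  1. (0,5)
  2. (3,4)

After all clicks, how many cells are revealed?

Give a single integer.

Answer: 10

Derivation:
Click 1 (0,5) count=0: revealed 10 new [(0,3) (0,4) (0,5) (1,3) (1,4) (1,5) (2,4) (2,5) (3,4) (3,5)] -> total=10
Click 2 (3,4) count=2: revealed 0 new [(none)] -> total=10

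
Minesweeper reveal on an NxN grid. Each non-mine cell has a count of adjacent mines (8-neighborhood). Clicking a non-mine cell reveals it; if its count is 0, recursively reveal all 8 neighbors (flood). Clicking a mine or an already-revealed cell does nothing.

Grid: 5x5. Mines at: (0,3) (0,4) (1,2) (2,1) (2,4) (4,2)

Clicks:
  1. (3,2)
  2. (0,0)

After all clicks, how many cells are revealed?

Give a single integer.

Click 1 (3,2) count=2: revealed 1 new [(3,2)] -> total=1
Click 2 (0,0) count=0: revealed 4 new [(0,0) (0,1) (1,0) (1,1)] -> total=5

Answer: 5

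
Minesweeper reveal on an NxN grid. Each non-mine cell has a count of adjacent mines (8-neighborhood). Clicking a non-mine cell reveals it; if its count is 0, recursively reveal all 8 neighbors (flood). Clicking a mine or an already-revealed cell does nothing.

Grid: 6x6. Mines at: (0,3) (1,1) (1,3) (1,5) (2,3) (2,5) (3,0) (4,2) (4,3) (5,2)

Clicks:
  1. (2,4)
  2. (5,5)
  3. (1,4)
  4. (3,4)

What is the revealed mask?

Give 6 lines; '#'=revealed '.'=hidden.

Answer: ......
....#.
....#.
....##
....##
....##

Derivation:
Click 1 (2,4) count=4: revealed 1 new [(2,4)] -> total=1
Click 2 (5,5) count=0: revealed 6 new [(3,4) (3,5) (4,4) (4,5) (5,4) (5,5)] -> total=7
Click 3 (1,4) count=5: revealed 1 new [(1,4)] -> total=8
Click 4 (3,4) count=3: revealed 0 new [(none)] -> total=8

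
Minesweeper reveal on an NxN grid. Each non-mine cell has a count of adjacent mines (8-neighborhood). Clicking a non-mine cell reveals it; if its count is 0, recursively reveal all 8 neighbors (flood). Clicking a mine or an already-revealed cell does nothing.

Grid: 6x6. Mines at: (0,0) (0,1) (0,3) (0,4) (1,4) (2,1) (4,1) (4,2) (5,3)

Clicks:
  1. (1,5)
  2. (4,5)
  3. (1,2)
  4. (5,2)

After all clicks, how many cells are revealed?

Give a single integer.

Answer: 14

Derivation:
Click 1 (1,5) count=2: revealed 1 new [(1,5)] -> total=1
Click 2 (4,5) count=0: revealed 11 new [(2,3) (2,4) (2,5) (3,3) (3,4) (3,5) (4,3) (4,4) (4,5) (5,4) (5,5)] -> total=12
Click 3 (1,2) count=3: revealed 1 new [(1,2)] -> total=13
Click 4 (5,2) count=3: revealed 1 new [(5,2)] -> total=14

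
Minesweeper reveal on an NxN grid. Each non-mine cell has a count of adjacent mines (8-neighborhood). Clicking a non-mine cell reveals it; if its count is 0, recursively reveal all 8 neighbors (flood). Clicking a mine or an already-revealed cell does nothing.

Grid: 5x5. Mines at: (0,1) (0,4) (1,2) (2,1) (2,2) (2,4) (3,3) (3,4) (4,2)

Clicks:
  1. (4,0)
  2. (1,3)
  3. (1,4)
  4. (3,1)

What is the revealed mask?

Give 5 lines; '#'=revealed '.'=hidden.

Click 1 (4,0) count=0: revealed 4 new [(3,0) (3,1) (4,0) (4,1)] -> total=4
Click 2 (1,3) count=4: revealed 1 new [(1,3)] -> total=5
Click 3 (1,4) count=2: revealed 1 new [(1,4)] -> total=6
Click 4 (3,1) count=3: revealed 0 new [(none)] -> total=6

Answer: .....
...##
.....
##...
##...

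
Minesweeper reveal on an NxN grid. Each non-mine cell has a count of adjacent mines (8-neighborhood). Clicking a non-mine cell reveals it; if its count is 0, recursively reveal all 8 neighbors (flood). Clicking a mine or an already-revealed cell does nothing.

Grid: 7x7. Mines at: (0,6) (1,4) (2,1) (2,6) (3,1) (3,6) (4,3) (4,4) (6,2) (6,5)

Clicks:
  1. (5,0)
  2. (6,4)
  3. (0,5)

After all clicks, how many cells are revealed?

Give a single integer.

Answer: 8

Derivation:
Click 1 (5,0) count=0: revealed 6 new [(4,0) (4,1) (5,0) (5,1) (6,0) (6,1)] -> total=6
Click 2 (6,4) count=1: revealed 1 new [(6,4)] -> total=7
Click 3 (0,5) count=2: revealed 1 new [(0,5)] -> total=8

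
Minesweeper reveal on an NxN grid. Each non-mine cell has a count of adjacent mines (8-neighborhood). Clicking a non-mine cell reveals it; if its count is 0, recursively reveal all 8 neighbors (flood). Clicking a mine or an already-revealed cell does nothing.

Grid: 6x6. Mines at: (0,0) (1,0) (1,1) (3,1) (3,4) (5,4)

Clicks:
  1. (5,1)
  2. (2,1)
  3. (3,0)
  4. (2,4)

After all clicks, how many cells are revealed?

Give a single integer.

Answer: 11

Derivation:
Click 1 (5,1) count=0: revealed 8 new [(4,0) (4,1) (4,2) (4,3) (5,0) (5,1) (5,2) (5,3)] -> total=8
Click 2 (2,1) count=3: revealed 1 new [(2,1)] -> total=9
Click 3 (3,0) count=1: revealed 1 new [(3,0)] -> total=10
Click 4 (2,4) count=1: revealed 1 new [(2,4)] -> total=11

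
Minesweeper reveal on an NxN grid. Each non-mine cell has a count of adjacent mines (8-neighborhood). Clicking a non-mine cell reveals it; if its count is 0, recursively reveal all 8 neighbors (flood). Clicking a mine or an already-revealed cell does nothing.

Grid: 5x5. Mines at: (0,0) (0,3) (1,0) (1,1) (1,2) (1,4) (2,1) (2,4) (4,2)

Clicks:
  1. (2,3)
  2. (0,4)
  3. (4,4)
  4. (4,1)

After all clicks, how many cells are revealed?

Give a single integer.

Answer: 7

Derivation:
Click 1 (2,3) count=3: revealed 1 new [(2,3)] -> total=1
Click 2 (0,4) count=2: revealed 1 new [(0,4)] -> total=2
Click 3 (4,4) count=0: revealed 4 new [(3,3) (3,4) (4,3) (4,4)] -> total=6
Click 4 (4,1) count=1: revealed 1 new [(4,1)] -> total=7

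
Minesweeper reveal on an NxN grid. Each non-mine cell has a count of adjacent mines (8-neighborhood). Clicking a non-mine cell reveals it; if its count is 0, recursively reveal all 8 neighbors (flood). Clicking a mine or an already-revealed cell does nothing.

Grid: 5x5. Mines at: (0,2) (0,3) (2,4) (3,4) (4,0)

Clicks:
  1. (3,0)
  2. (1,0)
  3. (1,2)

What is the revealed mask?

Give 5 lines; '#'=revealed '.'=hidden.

Answer: ##...
####.
####.
####.
.###.

Derivation:
Click 1 (3,0) count=1: revealed 1 new [(3,0)] -> total=1
Click 2 (1,0) count=0: revealed 16 new [(0,0) (0,1) (1,0) (1,1) (1,2) (1,3) (2,0) (2,1) (2,2) (2,3) (3,1) (3,2) (3,3) (4,1) (4,2) (4,3)] -> total=17
Click 3 (1,2) count=2: revealed 0 new [(none)] -> total=17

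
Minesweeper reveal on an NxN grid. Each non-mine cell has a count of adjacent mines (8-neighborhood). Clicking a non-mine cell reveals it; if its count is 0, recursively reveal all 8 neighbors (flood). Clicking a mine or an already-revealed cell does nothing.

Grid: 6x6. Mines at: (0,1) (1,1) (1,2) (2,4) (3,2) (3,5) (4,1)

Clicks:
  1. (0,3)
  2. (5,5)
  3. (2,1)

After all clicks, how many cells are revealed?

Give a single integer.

Click 1 (0,3) count=1: revealed 1 new [(0,3)] -> total=1
Click 2 (5,5) count=0: revealed 8 new [(4,2) (4,3) (4,4) (4,5) (5,2) (5,3) (5,4) (5,5)] -> total=9
Click 3 (2,1) count=3: revealed 1 new [(2,1)] -> total=10

Answer: 10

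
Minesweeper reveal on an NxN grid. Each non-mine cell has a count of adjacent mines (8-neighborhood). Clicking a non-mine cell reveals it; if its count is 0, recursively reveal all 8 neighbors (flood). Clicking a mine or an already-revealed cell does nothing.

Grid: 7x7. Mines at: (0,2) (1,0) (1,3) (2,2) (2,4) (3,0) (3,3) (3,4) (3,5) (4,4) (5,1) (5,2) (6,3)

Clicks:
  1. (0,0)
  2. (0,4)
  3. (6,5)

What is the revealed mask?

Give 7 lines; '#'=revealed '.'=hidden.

Answer: #...#..
.......
.......
.......
.....##
....###
....###

Derivation:
Click 1 (0,0) count=1: revealed 1 new [(0,0)] -> total=1
Click 2 (0,4) count=1: revealed 1 new [(0,4)] -> total=2
Click 3 (6,5) count=0: revealed 8 new [(4,5) (4,6) (5,4) (5,5) (5,6) (6,4) (6,5) (6,6)] -> total=10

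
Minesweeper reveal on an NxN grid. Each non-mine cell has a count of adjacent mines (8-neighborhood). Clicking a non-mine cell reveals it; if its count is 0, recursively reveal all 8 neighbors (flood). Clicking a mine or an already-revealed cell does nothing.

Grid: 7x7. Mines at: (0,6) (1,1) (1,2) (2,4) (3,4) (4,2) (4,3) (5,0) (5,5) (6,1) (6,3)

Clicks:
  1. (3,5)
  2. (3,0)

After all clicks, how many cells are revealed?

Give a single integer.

Click 1 (3,5) count=2: revealed 1 new [(3,5)] -> total=1
Click 2 (3,0) count=0: revealed 6 new [(2,0) (2,1) (3,0) (3,1) (4,0) (4,1)] -> total=7

Answer: 7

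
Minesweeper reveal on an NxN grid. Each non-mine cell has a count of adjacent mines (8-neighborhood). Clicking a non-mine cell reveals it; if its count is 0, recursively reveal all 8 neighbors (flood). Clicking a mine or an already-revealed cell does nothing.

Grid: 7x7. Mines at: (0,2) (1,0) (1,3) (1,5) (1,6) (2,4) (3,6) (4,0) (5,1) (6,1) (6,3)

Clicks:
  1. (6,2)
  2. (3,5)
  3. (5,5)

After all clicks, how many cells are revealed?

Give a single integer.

Answer: 23

Derivation:
Click 1 (6,2) count=3: revealed 1 new [(6,2)] -> total=1
Click 2 (3,5) count=2: revealed 1 new [(3,5)] -> total=2
Click 3 (5,5) count=0: revealed 21 new [(2,1) (2,2) (2,3) (3,1) (3,2) (3,3) (3,4) (4,1) (4,2) (4,3) (4,4) (4,5) (4,6) (5,2) (5,3) (5,4) (5,5) (5,6) (6,4) (6,5) (6,6)] -> total=23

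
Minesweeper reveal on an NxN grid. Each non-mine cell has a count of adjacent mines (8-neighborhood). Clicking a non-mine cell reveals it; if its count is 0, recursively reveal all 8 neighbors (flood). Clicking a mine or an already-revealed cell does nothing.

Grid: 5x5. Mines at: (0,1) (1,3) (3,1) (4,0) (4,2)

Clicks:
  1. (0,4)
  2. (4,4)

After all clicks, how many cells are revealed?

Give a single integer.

Answer: 7

Derivation:
Click 1 (0,4) count=1: revealed 1 new [(0,4)] -> total=1
Click 2 (4,4) count=0: revealed 6 new [(2,3) (2,4) (3,3) (3,4) (4,3) (4,4)] -> total=7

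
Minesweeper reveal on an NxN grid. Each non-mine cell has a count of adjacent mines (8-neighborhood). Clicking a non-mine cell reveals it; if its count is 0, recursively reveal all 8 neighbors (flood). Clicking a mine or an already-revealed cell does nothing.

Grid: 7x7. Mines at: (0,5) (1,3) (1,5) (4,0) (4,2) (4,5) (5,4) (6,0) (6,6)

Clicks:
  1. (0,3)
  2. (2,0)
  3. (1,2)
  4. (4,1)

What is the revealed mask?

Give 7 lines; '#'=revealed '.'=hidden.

Click 1 (0,3) count=1: revealed 1 new [(0,3)] -> total=1
Click 2 (2,0) count=0: revealed 12 new [(0,0) (0,1) (0,2) (1,0) (1,1) (1,2) (2,0) (2,1) (2,2) (3,0) (3,1) (3,2)] -> total=13
Click 3 (1,2) count=1: revealed 0 new [(none)] -> total=13
Click 4 (4,1) count=2: revealed 1 new [(4,1)] -> total=14

Answer: ####...
###....
###....
###....
.#.....
.......
.......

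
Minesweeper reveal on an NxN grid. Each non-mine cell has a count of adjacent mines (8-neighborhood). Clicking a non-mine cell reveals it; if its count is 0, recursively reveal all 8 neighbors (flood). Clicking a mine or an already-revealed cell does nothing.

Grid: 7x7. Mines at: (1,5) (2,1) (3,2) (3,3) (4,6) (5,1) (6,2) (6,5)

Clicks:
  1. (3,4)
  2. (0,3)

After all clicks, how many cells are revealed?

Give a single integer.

Click 1 (3,4) count=1: revealed 1 new [(3,4)] -> total=1
Click 2 (0,3) count=0: revealed 13 new [(0,0) (0,1) (0,2) (0,3) (0,4) (1,0) (1,1) (1,2) (1,3) (1,4) (2,2) (2,3) (2,4)] -> total=14

Answer: 14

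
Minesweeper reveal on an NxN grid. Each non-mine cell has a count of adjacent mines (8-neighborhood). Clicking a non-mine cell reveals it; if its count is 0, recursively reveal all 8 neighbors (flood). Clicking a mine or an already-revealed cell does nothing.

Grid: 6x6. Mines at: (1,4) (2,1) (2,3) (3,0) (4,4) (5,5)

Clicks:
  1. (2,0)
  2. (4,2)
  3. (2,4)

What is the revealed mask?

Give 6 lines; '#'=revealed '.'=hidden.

Answer: ......
......
#...#.
.###..
####..
####..

Derivation:
Click 1 (2,0) count=2: revealed 1 new [(2,0)] -> total=1
Click 2 (4,2) count=0: revealed 11 new [(3,1) (3,2) (3,3) (4,0) (4,1) (4,2) (4,3) (5,0) (5,1) (5,2) (5,3)] -> total=12
Click 3 (2,4) count=2: revealed 1 new [(2,4)] -> total=13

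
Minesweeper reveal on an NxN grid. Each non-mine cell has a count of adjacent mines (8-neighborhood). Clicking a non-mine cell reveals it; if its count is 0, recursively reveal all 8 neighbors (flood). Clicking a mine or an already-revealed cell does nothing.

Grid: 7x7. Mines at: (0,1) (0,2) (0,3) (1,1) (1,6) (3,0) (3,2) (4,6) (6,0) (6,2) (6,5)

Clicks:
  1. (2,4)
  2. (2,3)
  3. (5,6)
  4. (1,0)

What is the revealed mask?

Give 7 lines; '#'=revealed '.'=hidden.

Answer: .......
#..###.
...###.
...###.
...###.
...####
.......

Derivation:
Click 1 (2,4) count=0: revealed 15 new [(1,3) (1,4) (1,5) (2,3) (2,4) (2,5) (3,3) (3,4) (3,5) (4,3) (4,4) (4,5) (5,3) (5,4) (5,5)] -> total=15
Click 2 (2,3) count=1: revealed 0 new [(none)] -> total=15
Click 3 (5,6) count=2: revealed 1 new [(5,6)] -> total=16
Click 4 (1,0) count=2: revealed 1 new [(1,0)] -> total=17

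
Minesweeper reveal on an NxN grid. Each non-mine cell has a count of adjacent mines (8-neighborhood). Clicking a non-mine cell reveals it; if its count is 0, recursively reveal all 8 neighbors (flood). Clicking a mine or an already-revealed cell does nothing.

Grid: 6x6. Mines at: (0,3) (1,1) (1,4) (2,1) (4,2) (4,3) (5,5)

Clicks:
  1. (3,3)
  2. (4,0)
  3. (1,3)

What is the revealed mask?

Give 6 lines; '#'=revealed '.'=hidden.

Click 1 (3,3) count=2: revealed 1 new [(3,3)] -> total=1
Click 2 (4,0) count=0: revealed 6 new [(3,0) (3,1) (4,0) (4,1) (5,0) (5,1)] -> total=7
Click 3 (1,3) count=2: revealed 1 new [(1,3)] -> total=8

Answer: ......
...#..
......
##.#..
##....
##....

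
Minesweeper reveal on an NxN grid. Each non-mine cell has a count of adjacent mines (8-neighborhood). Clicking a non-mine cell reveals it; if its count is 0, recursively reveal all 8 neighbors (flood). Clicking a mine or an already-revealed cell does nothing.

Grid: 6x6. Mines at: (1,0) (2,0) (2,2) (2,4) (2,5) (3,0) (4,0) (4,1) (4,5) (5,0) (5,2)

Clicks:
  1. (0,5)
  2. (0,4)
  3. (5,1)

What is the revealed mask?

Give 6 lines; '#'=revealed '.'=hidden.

Answer: .#####
.#####
......
......
......
.#....

Derivation:
Click 1 (0,5) count=0: revealed 10 new [(0,1) (0,2) (0,3) (0,4) (0,5) (1,1) (1,2) (1,3) (1,4) (1,5)] -> total=10
Click 2 (0,4) count=0: revealed 0 new [(none)] -> total=10
Click 3 (5,1) count=4: revealed 1 new [(5,1)] -> total=11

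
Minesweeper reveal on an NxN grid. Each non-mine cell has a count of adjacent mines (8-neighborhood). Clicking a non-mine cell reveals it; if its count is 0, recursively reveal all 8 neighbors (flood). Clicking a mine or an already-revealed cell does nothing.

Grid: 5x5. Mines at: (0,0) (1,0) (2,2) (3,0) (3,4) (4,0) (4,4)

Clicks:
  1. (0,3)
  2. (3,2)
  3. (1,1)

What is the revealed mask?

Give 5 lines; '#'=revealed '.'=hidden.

Click 1 (0,3) count=0: revealed 10 new [(0,1) (0,2) (0,3) (0,4) (1,1) (1,2) (1,3) (1,4) (2,3) (2,4)] -> total=10
Click 2 (3,2) count=1: revealed 1 new [(3,2)] -> total=11
Click 3 (1,1) count=3: revealed 0 new [(none)] -> total=11

Answer: .####
.####
...##
..#..
.....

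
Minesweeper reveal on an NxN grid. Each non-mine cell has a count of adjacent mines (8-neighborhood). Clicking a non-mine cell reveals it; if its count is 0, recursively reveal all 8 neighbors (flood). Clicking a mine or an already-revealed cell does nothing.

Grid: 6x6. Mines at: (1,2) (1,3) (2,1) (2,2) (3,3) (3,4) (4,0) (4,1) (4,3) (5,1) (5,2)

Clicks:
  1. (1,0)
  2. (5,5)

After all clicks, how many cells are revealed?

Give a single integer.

Click 1 (1,0) count=1: revealed 1 new [(1,0)] -> total=1
Click 2 (5,5) count=0: revealed 4 new [(4,4) (4,5) (5,4) (5,5)] -> total=5

Answer: 5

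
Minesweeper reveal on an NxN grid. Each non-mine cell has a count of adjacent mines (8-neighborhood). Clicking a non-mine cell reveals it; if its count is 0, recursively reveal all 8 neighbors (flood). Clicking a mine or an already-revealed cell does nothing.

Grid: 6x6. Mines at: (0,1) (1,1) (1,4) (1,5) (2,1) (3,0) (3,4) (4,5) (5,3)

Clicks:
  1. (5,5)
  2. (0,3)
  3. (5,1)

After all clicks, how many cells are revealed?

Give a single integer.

Answer: 8

Derivation:
Click 1 (5,5) count=1: revealed 1 new [(5,5)] -> total=1
Click 2 (0,3) count=1: revealed 1 new [(0,3)] -> total=2
Click 3 (5,1) count=0: revealed 6 new [(4,0) (4,1) (4,2) (5,0) (5,1) (5,2)] -> total=8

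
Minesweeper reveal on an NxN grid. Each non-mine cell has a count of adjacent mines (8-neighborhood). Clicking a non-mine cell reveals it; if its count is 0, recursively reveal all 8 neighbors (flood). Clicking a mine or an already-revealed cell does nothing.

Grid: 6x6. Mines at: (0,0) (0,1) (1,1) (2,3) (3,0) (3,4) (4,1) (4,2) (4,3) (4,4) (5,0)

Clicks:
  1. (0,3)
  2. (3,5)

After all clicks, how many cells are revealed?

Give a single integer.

Answer: 11

Derivation:
Click 1 (0,3) count=0: revealed 10 new [(0,2) (0,3) (0,4) (0,5) (1,2) (1,3) (1,4) (1,5) (2,4) (2,5)] -> total=10
Click 2 (3,5) count=2: revealed 1 new [(3,5)] -> total=11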